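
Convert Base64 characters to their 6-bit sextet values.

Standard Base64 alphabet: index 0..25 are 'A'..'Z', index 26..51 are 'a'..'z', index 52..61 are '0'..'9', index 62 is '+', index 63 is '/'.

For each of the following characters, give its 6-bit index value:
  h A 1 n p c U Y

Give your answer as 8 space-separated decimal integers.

'h': a..z range, 26 + ord('h') − ord('a') = 33
'A': A..Z range, ord('A') − ord('A') = 0
'1': 0..9 range, 52 + ord('1') − ord('0') = 53
'n': a..z range, 26 + ord('n') − ord('a') = 39
'p': a..z range, 26 + ord('p') − ord('a') = 41
'c': a..z range, 26 + ord('c') − ord('a') = 28
'U': A..Z range, ord('U') − ord('A') = 20
'Y': A..Z range, ord('Y') − ord('A') = 24

Answer: 33 0 53 39 41 28 20 24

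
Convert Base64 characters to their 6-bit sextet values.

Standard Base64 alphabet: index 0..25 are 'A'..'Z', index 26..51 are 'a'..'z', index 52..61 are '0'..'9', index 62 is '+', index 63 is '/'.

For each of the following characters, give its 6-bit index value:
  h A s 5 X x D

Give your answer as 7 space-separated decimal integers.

Answer: 33 0 44 57 23 49 3

Derivation:
'h': a..z range, 26 + ord('h') − ord('a') = 33
'A': A..Z range, ord('A') − ord('A') = 0
's': a..z range, 26 + ord('s') − ord('a') = 44
'5': 0..9 range, 52 + ord('5') − ord('0') = 57
'X': A..Z range, ord('X') − ord('A') = 23
'x': a..z range, 26 + ord('x') − ord('a') = 49
'D': A..Z range, ord('D') − ord('A') = 3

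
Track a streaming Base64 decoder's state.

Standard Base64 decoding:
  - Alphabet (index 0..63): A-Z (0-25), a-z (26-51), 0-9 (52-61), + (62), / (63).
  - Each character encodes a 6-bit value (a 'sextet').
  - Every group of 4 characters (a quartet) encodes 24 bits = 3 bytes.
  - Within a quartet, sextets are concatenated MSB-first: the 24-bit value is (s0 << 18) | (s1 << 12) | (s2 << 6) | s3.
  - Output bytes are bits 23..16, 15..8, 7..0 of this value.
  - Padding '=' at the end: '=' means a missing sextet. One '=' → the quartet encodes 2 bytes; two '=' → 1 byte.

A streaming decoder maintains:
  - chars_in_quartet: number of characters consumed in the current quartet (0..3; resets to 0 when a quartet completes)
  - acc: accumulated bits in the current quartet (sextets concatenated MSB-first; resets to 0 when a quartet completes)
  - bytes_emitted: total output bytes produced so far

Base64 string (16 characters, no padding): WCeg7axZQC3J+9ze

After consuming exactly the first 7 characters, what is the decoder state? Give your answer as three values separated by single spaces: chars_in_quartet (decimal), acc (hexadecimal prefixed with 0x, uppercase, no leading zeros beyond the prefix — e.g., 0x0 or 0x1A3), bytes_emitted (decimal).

After char 0 ('W'=22): chars_in_quartet=1 acc=0x16 bytes_emitted=0
After char 1 ('C'=2): chars_in_quartet=2 acc=0x582 bytes_emitted=0
After char 2 ('e'=30): chars_in_quartet=3 acc=0x1609E bytes_emitted=0
After char 3 ('g'=32): chars_in_quartet=4 acc=0x5827A0 -> emit 58 27 A0, reset; bytes_emitted=3
After char 4 ('7'=59): chars_in_quartet=1 acc=0x3B bytes_emitted=3
After char 5 ('a'=26): chars_in_quartet=2 acc=0xEDA bytes_emitted=3
After char 6 ('x'=49): chars_in_quartet=3 acc=0x3B6B1 bytes_emitted=3

Answer: 3 0x3B6B1 3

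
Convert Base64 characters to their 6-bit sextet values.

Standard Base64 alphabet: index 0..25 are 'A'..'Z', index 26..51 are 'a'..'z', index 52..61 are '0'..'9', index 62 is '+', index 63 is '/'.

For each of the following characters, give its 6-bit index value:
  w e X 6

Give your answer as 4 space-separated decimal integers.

'w': a..z range, 26 + ord('w') − ord('a') = 48
'e': a..z range, 26 + ord('e') − ord('a') = 30
'X': A..Z range, ord('X') − ord('A') = 23
'6': 0..9 range, 52 + ord('6') − ord('0') = 58

Answer: 48 30 23 58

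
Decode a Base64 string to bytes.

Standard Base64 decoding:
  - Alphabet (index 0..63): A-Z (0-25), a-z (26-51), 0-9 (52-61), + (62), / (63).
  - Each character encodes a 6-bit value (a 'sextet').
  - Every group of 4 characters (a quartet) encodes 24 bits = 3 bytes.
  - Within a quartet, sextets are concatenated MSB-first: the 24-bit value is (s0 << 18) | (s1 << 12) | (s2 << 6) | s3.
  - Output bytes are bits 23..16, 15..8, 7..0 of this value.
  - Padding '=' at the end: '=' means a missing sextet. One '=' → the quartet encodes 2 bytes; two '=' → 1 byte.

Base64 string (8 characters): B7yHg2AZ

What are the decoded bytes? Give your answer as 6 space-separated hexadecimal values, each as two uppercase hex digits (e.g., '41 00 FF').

Answer: 07 BC 87 83 60 19

Derivation:
After char 0 ('B'=1): chars_in_quartet=1 acc=0x1 bytes_emitted=0
After char 1 ('7'=59): chars_in_quartet=2 acc=0x7B bytes_emitted=0
After char 2 ('y'=50): chars_in_quartet=3 acc=0x1EF2 bytes_emitted=0
After char 3 ('H'=7): chars_in_quartet=4 acc=0x7BC87 -> emit 07 BC 87, reset; bytes_emitted=3
After char 4 ('g'=32): chars_in_quartet=1 acc=0x20 bytes_emitted=3
After char 5 ('2'=54): chars_in_quartet=2 acc=0x836 bytes_emitted=3
After char 6 ('A'=0): chars_in_quartet=3 acc=0x20D80 bytes_emitted=3
After char 7 ('Z'=25): chars_in_quartet=4 acc=0x836019 -> emit 83 60 19, reset; bytes_emitted=6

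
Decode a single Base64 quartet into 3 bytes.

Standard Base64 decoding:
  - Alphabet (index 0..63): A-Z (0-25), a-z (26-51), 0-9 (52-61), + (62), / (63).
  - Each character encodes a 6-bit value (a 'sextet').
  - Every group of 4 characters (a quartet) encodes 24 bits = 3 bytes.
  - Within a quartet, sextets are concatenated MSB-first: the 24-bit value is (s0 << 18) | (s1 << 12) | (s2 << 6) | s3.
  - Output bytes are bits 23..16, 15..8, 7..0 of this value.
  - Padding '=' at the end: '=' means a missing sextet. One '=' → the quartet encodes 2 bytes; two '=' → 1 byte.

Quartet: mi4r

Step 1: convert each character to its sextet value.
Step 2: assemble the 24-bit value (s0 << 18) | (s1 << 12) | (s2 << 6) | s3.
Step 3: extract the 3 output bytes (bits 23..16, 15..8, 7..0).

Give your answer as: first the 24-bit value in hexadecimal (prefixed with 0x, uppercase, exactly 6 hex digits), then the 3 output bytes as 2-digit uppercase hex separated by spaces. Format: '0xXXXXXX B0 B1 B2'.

Answer: 0x9A2E2B 9A 2E 2B

Derivation:
Sextets: m=38, i=34, 4=56, r=43
24-bit: (38<<18) | (34<<12) | (56<<6) | 43
      = 0x980000 | 0x022000 | 0x000E00 | 0x00002B
      = 0x9A2E2B
Bytes: (v>>16)&0xFF=9A, (v>>8)&0xFF=2E, v&0xFF=2B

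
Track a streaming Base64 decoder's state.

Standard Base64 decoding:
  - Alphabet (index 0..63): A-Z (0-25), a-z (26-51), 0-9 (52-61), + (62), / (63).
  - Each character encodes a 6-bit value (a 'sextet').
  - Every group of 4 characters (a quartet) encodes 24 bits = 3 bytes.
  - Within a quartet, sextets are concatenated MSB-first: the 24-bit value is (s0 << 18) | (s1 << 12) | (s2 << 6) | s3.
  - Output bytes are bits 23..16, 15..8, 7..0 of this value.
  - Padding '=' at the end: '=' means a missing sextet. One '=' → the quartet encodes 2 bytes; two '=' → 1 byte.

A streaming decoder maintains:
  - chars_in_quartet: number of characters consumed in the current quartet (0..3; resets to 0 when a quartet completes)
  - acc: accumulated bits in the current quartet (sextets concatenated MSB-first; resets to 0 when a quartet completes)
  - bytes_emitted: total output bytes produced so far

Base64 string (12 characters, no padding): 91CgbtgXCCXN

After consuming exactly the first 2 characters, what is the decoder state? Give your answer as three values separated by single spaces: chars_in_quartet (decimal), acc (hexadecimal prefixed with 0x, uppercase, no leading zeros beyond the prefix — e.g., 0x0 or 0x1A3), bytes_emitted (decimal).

Answer: 2 0xF75 0

Derivation:
After char 0 ('9'=61): chars_in_quartet=1 acc=0x3D bytes_emitted=0
After char 1 ('1'=53): chars_in_quartet=2 acc=0xF75 bytes_emitted=0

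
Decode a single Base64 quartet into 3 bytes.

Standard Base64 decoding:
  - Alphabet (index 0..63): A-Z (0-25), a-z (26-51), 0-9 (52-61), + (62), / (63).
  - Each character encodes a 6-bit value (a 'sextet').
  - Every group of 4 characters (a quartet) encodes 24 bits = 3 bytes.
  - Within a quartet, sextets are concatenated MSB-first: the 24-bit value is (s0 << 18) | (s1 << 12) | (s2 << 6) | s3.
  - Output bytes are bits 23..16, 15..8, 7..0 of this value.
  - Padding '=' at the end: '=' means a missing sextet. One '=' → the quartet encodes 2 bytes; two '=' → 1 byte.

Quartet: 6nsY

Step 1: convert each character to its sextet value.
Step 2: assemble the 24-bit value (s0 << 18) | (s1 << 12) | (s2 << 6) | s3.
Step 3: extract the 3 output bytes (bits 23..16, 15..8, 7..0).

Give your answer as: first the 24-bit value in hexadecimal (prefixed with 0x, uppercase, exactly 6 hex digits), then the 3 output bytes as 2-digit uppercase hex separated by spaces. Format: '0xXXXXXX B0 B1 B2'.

Sextets: 6=58, n=39, s=44, Y=24
24-bit: (58<<18) | (39<<12) | (44<<6) | 24
      = 0xE80000 | 0x027000 | 0x000B00 | 0x000018
      = 0xEA7B18
Bytes: (v>>16)&0xFF=EA, (v>>8)&0xFF=7B, v&0xFF=18

Answer: 0xEA7B18 EA 7B 18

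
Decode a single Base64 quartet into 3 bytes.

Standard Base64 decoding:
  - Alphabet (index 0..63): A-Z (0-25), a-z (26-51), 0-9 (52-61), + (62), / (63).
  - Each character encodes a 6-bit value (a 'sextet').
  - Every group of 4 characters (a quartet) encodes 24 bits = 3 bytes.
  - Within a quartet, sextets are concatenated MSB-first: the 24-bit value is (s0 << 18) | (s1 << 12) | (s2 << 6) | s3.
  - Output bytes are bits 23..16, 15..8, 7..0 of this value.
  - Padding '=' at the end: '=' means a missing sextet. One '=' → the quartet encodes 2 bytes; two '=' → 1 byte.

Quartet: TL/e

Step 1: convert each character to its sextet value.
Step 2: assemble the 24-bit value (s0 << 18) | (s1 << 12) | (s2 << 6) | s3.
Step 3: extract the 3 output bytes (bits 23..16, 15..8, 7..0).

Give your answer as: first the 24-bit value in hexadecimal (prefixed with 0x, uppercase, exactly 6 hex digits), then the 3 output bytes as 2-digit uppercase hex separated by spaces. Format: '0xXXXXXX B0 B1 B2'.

Sextets: T=19, L=11, /=63, e=30
24-bit: (19<<18) | (11<<12) | (63<<6) | 30
      = 0x4C0000 | 0x00B000 | 0x000FC0 | 0x00001E
      = 0x4CBFDE
Bytes: (v>>16)&0xFF=4C, (v>>8)&0xFF=BF, v&0xFF=DE

Answer: 0x4CBFDE 4C BF DE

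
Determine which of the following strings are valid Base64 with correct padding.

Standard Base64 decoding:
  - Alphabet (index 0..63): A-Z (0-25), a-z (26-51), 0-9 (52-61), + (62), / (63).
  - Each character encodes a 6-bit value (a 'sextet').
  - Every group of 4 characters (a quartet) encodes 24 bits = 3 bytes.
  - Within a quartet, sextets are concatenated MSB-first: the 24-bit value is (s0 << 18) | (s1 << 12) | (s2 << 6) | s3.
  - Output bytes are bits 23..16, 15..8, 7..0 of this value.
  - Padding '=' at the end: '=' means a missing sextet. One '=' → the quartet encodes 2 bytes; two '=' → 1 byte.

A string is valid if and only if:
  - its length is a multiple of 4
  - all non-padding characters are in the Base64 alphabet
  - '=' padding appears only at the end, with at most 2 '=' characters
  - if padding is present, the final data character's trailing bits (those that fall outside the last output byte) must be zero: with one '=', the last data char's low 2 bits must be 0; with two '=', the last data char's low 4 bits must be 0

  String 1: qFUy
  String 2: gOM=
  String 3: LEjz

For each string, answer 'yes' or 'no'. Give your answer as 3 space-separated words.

String 1: 'qFUy' → valid
String 2: 'gOM=' → valid
String 3: 'LEjz' → valid

Answer: yes yes yes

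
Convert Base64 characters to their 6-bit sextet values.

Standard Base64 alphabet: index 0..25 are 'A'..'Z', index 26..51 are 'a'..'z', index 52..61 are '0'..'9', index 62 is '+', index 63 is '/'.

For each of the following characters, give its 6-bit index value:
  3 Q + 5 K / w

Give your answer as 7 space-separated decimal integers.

Answer: 55 16 62 57 10 63 48

Derivation:
'3': 0..9 range, 52 + ord('3') − ord('0') = 55
'Q': A..Z range, ord('Q') − ord('A') = 16
'+': index 62
'5': 0..9 range, 52 + ord('5') − ord('0') = 57
'K': A..Z range, ord('K') − ord('A') = 10
'/': index 63
'w': a..z range, 26 + ord('w') − ord('a') = 48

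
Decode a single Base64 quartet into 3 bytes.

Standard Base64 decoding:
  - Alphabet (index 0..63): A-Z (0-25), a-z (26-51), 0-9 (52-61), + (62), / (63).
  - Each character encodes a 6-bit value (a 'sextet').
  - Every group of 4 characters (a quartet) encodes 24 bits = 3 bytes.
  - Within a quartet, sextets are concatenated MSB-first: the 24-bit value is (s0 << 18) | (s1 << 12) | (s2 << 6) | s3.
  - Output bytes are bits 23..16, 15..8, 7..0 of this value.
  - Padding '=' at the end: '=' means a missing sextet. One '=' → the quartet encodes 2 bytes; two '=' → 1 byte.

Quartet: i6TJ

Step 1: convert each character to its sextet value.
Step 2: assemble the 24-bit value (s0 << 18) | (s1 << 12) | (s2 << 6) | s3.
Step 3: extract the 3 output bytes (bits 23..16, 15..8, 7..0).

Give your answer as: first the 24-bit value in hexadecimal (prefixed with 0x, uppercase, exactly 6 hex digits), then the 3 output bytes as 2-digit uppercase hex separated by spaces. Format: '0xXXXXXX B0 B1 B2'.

Sextets: i=34, 6=58, T=19, J=9
24-bit: (34<<18) | (58<<12) | (19<<6) | 9
      = 0x880000 | 0x03A000 | 0x0004C0 | 0x000009
      = 0x8BA4C9
Bytes: (v>>16)&0xFF=8B, (v>>8)&0xFF=A4, v&0xFF=C9

Answer: 0x8BA4C9 8B A4 C9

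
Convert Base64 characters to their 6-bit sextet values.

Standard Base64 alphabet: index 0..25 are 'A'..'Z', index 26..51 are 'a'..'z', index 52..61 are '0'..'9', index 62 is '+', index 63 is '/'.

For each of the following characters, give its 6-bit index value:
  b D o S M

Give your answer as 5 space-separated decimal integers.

'b': a..z range, 26 + ord('b') − ord('a') = 27
'D': A..Z range, ord('D') − ord('A') = 3
'o': a..z range, 26 + ord('o') − ord('a') = 40
'S': A..Z range, ord('S') − ord('A') = 18
'M': A..Z range, ord('M') − ord('A') = 12

Answer: 27 3 40 18 12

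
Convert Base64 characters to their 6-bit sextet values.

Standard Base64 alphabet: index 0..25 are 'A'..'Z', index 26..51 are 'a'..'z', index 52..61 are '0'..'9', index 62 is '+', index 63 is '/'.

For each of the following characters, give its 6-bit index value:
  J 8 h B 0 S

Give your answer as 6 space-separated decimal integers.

Answer: 9 60 33 1 52 18

Derivation:
'J': A..Z range, ord('J') − ord('A') = 9
'8': 0..9 range, 52 + ord('8') − ord('0') = 60
'h': a..z range, 26 + ord('h') − ord('a') = 33
'B': A..Z range, ord('B') − ord('A') = 1
'0': 0..9 range, 52 + ord('0') − ord('0') = 52
'S': A..Z range, ord('S') − ord('A') = 18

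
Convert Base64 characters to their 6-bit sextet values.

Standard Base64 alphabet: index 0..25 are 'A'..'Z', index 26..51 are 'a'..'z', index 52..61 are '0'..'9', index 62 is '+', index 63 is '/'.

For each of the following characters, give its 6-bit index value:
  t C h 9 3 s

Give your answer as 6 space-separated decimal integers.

't': a..z range, 26 + ord('t') − ord('a') = 45
'C': A..Z range, ord('C') − ord('A') = 2
'h': a..z range, 26 + ord('h') − ord('a') = 33
'9': 0..9 range, 52 + ord('9') − ord('0') = 61
'3': 0..9 range, 52 + ord('3') − ord('0') = 55
's': a..z range, 26 + ord('s') − ord('a') = 44

Answer: 45 2 33 61 55 44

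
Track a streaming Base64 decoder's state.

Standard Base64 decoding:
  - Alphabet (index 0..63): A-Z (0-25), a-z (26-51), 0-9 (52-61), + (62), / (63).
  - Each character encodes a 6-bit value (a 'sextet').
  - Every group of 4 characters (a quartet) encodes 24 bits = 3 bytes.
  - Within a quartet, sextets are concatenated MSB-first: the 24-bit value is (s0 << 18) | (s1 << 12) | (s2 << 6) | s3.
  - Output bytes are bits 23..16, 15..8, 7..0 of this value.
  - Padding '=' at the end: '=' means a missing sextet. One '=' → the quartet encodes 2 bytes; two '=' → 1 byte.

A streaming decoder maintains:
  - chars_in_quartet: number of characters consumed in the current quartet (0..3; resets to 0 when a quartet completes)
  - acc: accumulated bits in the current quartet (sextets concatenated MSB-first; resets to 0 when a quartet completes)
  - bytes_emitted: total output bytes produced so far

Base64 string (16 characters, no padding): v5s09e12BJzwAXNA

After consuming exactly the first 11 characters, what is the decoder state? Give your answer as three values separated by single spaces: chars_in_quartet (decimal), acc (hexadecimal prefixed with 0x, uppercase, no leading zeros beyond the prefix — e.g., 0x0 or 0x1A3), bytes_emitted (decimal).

Answer: 3 0x1273 6

Derivation:
After char 0 ('v'=47): chars_in_quartet=1 acc=0x2F bytes_emitted=0
After char 1 ('5'=57): chars_in_quartet=2 acc=0xBF9 bytes_emitted=0
After char 2 ('s'=44): chars_in_quartet=3 acc=0x2FE6C bytes_emitted=0
After char 3 ('0'=52): chars_in_quartet=4 acc=0xBF9B34 -> emit BF 9B 34, reset; bytes_emitted=3
After char 4 ('9'=61): chars_in_quartet=1 acc=0x3D bytes_emitted=3
After char 5 ('e'=30): chars_in_quartet=2 acc=0xF5E bytes_emitted=3
After char 6 ('1'=53): chars_in_quartet=3 acc=0x3D7B5 bytes_emitted=3
After char 7 ('2'=54): chars_in_quartet=4 acc=0xF5ED76 -> emit F5 ED 76, reset; bytes_emitted=6
After char 8 ('B'=1): chars_in_quartet=1 acc=0x1 bytes_emitted=6
After char 9 ('J'=9): chars_in_quartet=2 acc=0x49 bytes_emitted=6
After char 10 ('z'=51): chars_in_quartet=3 acc=0x1273 bytes_emitted=6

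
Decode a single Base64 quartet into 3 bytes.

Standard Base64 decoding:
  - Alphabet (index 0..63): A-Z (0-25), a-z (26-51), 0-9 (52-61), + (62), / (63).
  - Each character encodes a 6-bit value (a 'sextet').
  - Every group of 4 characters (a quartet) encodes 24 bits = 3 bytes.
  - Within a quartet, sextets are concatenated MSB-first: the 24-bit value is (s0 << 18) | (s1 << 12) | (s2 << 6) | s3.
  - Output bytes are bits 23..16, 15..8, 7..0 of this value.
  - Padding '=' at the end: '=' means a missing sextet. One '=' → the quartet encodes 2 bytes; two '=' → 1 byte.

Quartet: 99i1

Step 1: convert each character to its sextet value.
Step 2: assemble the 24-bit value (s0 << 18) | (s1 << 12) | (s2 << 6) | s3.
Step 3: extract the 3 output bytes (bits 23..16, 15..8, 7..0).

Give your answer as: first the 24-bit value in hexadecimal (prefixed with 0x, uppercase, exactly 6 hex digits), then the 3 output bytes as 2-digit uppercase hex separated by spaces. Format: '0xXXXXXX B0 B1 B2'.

Sextets: 9=61, 9=61, i=34, 1=53
24-bit: (61<<18) | (61<<12) | (34<<6) | 53
      = 0xF40000 | 0x03D000 | 0x000880 | 0x000035
      = 0xF7D8B5
Bytes: (v>>16)&0xFF=F7, (v>>8)&0xFF=D8, v&0xFF=B5

Answer: 0xF7D8B5 F7 D8 B5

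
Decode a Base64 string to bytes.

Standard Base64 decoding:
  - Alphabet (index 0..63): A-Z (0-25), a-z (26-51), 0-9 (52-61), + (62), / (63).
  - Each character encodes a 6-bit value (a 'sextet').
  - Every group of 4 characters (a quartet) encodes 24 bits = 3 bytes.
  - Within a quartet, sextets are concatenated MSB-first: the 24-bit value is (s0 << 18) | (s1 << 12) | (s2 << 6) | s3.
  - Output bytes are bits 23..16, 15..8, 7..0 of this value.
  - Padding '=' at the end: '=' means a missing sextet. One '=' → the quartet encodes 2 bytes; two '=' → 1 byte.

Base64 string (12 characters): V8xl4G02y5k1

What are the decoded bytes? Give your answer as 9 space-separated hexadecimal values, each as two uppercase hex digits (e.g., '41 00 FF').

After char 0 ('V'=21): chars_in_quartet=1 acc=0x15 bytes_emitted=0
After char 1 ('8'=60): chars_in_quartet=2 acc=0x57C bytes_emitted=0
After char 2 ('x'=49): chars_in_quartet=3 acc=0x15F31 bytes_emitted=0
After char 3 ('l'=37): chars_in_quartet=4 acc=0x57CC65 -> emit 57 CC 65, reset; bytes_emitted=3
After char 4 ('4'=56): chars_in_quartet=1 acc=0x38 bytes_emitted=3
After char 5 ('G'=6): chars_in_quartet=2 acc=0xE06 bytes_emitted=3
After char 6 ('0'=52): chars_in_quartet=3 acc=0x381B4 bytes_emitted=3
After char 7 ('2'=54): chars_in_quartet=4 acc=0xE06D36 -> emit E0 6D 36, reset; bytes_emitted=6
After char 8 ('y'=50): chars_in_quartet=1 acc=0x32 bytes_emitted=6
After char 9 ('5'=57): chars_in_quartet=2 acc=0xCB9 bytes_emitted=6
After char 10 ('k'=36): chars_in_quartet=3 acc=0x32E64 bytes_emitted=6
After char 11 ('1'=53): chars_in_quartet=4 acc=0xCB9935 -> emit CB 99 35, reset; bytes_emitted=9

Answer: 57 CC 65 E0 6D 36 CB 99 35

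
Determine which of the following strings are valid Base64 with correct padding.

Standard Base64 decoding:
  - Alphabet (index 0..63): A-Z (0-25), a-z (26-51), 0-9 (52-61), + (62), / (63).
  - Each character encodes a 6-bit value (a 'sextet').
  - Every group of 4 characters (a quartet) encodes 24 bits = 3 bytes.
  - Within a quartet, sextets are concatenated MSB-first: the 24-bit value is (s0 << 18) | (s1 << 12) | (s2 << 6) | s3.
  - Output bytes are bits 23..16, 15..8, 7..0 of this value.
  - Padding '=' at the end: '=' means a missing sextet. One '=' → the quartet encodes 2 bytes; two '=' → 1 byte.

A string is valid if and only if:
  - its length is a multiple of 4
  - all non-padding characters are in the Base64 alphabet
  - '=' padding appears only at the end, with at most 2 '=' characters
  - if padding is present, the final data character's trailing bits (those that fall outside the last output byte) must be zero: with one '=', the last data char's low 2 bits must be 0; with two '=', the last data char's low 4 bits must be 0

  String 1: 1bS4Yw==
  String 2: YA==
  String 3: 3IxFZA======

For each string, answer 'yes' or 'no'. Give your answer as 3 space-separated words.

String 1: '1bS4Yw==' → valid
String 2: 'YA==' → valid
String 3: '3IxFZA======' → invalid (6 pad chars (max 2))

Answer: yes yes no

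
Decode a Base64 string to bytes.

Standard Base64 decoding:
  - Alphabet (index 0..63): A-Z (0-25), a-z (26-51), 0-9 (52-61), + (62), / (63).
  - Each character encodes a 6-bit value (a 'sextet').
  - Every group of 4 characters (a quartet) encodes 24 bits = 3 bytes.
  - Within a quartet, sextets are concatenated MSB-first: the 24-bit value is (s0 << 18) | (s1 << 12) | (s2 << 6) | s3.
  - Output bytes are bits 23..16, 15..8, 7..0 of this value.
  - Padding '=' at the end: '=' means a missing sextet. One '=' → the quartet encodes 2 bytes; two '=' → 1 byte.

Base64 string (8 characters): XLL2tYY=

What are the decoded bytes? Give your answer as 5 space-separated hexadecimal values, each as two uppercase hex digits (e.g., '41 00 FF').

Answer: 5C B2 F6 B5 86

Derivation:
After char 0 ('X'=23): chars_in_quartet=1 acc=0x17 bytes_emitted=0
After char 1 ('L'=11): chars_in_quartet=2 acc=0x5CB bytes_emitted=0
After char 2 ('L'=11): chars_in_quartet=3 acc=0x172CB bytes_emitted=0
After char 3 ('2'=54): chars_in_quartet=4 acc=0x5CB2F6 -> emit 5C B2 F6, reset; bytes_emitted=3
After char 4 ('t'=45): chars_in_quartet=1 acc=0x2D bytes_emitted=3
After char 5 ('Y'=24): chars_in_quartet=2 acc=0xB58 bytes_emitted=3
After char 6 ('Y'=24): chars_in_quartet=3 acc=0x2D618 bytes_emitted=3
Padding '=': partial quartet acc=0x2D618 -> emit B5 86; bytes_emitted=5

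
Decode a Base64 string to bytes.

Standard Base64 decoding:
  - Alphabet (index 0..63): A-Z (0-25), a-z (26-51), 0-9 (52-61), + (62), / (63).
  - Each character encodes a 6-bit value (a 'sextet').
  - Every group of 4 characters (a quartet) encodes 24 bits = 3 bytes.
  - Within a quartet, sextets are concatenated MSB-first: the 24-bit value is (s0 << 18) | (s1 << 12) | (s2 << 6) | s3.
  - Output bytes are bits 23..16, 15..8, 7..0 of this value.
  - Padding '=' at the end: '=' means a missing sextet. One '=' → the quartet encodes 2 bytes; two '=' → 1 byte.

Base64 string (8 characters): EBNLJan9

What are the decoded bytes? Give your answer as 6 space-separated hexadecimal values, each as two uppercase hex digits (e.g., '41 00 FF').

Answer: 10 13 4B 25 A9 FD

Derivation:
After char 0 ('E'=4): chars_in_quartet=1 acc=0x4 bytes_emitted=0
After char 1 ('B'=1): chars_in_quartet=2 acc=0x101 bytes_emitted=0
After char 2 ('N'=13): chars_in_quartet=3 acc=0x404D bytes_emitted=0
After char 3 ('L'=11): chars_in_quartet=4 acc=0x10134B -> emit 10 13 4B, reset; bytes_emitted=3
After char 4 ('J'=9): chars_in_quartet=1 acc=0x9 bytes_emitted=3
After char 5 ('a'=26): chars_in_quartet=2 acc=0x25A bytes_emitted=3
After char 6 ('n'=39): chars_in_quartet=3 acc=0x96A7 bytes_emitted=3
After char 7 ('9'=61): chars_in_quartet=4 acc=0x25A9FD -> emit 25 A9 FD, reset; bytes_emitted=6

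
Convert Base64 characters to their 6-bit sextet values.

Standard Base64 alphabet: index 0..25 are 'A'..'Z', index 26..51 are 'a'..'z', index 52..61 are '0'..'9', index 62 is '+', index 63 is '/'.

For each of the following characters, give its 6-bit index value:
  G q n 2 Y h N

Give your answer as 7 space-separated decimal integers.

Answer: 6 42 39 54 24 33 13

Derivation:
'G': A..Z range, ord('G') − ord('A') = 6
'q': a..z range, 26 + ord('q') − ord('a') = 42
'n': a..z range, 26 + ord('n') − ord('a') = 39
'2': 0..9 range, 52 + ord('2') − ord('0') = 54
'Y': A..Z range, ord('Y') − ord('A') = 24
'h': a..z range, 26 + ord('h') − ord('a') = 33
'N': A..Z range, ord('N') − ord('A') = 13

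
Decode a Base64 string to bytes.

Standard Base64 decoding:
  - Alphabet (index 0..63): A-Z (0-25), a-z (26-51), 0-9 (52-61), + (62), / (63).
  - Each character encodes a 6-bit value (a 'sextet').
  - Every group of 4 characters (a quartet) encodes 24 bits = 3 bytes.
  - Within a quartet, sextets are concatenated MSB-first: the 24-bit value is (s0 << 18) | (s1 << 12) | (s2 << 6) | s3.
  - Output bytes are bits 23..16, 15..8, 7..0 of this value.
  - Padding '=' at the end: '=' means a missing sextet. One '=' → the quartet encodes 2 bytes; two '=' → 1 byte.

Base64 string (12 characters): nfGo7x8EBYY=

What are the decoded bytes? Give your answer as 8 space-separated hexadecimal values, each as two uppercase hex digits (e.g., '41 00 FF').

Answer: 9D F1 A8 EF 1F 04 05 86

Derivation:
After char 0 ('n'=39): chars_in_quartet=1 acc=0x27 bytes_emitted=0
After char 1 ('f'=31): chars_in_quartet=2 acc=0x9DF bytes_emitted=0
After char 2 ('G'=6): chars_in_quartet=3 acc=0x277C6 bytes_emitted=0
After char 3 ('o'=40): chars_in_quartet=4 acc=0x9DF1A8 -> emit 9D F1 A8, reset; bytes_emitted=3
After char 4 ('7'=59): chars_in_quartet=1 acc=0x3B bytes_emitted=3
After char 5 ('x'=49): chars_in_quartet=2 acc=0xEF1 bytes_emitted=3
After char 6 ('8'=60): chars_in_quartet=3 acc=0x3BC7C bytes_emitted=3
After char 7 ('E'=4): chars_in_quartet=4 acc=0xEF1F04 -> emit EF 1F 04, reset; bytes_emitted=6
After char 8 ('B'=1): chars_in_quartet=1 acc=0x1 bytes_emitted=6
After char 9 ('Y'=24): chars_in_quartet=2 acc=0x58 bytes_emitted=6
After char 10 ('Y'=24): chars_in_quartet=3 acc=0x1618 bytes_emitted=6
Padding '=': partial quartet acc=0x1618 -> emit 05 86; bytes_emitted=8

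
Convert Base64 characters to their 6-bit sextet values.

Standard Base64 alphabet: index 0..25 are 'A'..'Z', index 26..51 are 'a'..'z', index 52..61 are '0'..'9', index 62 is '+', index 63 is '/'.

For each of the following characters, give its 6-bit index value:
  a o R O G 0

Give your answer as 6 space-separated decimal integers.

Answer: 26 40 17 14 6 52

Derivation:
'a': a..z range, 26 + ord('a') − ord('a') = 26
'o': a..z range, 26 + ord('o') − ord('a') = 40
'R': A..Z range, ord('R') − ord('A') = 17
'O': A..Z range, ord('O') − ord('A') = 14
'G': A..Z range, ord('G') − ord('A') = 6
'0': 0..9 range, 52 + ord('0') − ord('0') = 52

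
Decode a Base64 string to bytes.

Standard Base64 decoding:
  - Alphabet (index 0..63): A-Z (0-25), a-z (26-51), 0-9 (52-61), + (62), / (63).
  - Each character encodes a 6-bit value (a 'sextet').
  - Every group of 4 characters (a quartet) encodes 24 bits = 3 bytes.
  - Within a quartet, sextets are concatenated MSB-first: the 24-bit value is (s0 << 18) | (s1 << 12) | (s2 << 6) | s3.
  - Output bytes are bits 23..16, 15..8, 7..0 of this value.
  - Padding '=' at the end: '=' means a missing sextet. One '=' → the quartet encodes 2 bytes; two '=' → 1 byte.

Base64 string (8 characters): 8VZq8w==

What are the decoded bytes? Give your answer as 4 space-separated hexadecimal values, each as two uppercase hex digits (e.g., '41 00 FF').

After char 0 ('8'=60): chars_in_quartet=1 acc=0x3C bytes_emitted=0
After char 1 ('V'=21): chars_in_quartet=2 acc=0xF15 bytes_emitted=0
After char 2 ('Z'=25): chars_in_quartet=3 acc=0x3C559 bytes_emitted=0
After char 3 ('q'=42): chars_in_quartet=4 acc=0xF1566A -> emit F1 56 6A, reset; bytes_emitted=3
After char 4 ('8'=60): chars_in_quartet=1 acc=0x3C bytes_emitted=3
After char 5 ('w'=48): chars_in_quartet=2 acc=0xF30 bytes_emitted=3
Padding '==': partial quartet acc=0xF30 -> emit F3; bytes_emitted=4

Answer: F1 56 6A F3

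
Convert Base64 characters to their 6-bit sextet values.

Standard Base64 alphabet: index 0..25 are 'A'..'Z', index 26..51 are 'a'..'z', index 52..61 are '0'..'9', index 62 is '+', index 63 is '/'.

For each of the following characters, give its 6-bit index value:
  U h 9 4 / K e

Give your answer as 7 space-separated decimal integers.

Answer: 20 33 61 56 63 10 30

Derivation:
'U': A..Z range, ord('U') − ord('A') = 20
'h': a..z range, 26 + ord('h') − ord('a') = 33
'9': 0..9 range, 52 + ord('9') − ord('0') = 61
'4': 0..9 range, 52 + ord('4') − ord('0') = 56
'/': index 63
'K': A..Z range, ord('K') − ord('A') = 10
'e': a..z range, 26 + ord('e') − ord('a') = 30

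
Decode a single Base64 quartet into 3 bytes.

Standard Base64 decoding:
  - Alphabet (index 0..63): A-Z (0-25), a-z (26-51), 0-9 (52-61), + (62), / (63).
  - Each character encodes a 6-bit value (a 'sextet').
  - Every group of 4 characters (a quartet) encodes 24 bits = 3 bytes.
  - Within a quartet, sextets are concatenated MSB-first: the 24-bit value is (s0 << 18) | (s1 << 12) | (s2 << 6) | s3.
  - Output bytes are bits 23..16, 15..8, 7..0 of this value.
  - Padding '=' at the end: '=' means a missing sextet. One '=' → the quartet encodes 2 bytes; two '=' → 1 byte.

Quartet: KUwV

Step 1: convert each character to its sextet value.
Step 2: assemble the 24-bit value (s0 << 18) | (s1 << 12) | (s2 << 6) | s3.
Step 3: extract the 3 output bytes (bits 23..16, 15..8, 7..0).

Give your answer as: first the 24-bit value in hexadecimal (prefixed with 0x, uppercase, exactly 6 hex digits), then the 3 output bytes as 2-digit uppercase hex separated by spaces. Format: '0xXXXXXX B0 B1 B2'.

Sextets: K=10, U=20, w=48, V=21
24-bit: (10<<18) | (20<<12) | (48<<6) | 21
      = 0x280000 | 0x014000 | 0x000C00 | 0x000015
      = 0x294C15
Bytes: (v>>16)&0xFF=29, (v>>8)&0xFF=4C, v&0xFF=15

Answer: 0x294C15 29 4C 15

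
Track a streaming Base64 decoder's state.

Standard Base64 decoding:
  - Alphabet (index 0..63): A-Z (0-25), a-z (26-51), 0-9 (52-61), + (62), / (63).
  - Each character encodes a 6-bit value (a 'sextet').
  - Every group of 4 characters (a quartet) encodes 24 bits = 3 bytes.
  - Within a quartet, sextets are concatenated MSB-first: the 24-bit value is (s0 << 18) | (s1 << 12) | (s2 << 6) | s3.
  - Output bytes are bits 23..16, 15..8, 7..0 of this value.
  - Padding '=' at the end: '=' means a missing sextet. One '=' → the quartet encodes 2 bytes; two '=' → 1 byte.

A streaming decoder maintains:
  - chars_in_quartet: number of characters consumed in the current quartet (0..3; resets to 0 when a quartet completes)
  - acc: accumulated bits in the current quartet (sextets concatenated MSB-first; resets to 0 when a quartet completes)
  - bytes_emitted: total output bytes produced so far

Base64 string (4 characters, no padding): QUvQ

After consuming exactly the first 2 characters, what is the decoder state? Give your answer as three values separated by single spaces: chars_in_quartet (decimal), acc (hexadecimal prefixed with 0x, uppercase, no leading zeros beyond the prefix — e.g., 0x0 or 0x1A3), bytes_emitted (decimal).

After char 0 ('Q'=16): chars_in_quartet=1 acc=0x10 bytes_emitted=0
After char 1 ('U'=20): chars_in_quartet=2 acc=0x414 bytes_emitted=0

Answer: 2 0x414 0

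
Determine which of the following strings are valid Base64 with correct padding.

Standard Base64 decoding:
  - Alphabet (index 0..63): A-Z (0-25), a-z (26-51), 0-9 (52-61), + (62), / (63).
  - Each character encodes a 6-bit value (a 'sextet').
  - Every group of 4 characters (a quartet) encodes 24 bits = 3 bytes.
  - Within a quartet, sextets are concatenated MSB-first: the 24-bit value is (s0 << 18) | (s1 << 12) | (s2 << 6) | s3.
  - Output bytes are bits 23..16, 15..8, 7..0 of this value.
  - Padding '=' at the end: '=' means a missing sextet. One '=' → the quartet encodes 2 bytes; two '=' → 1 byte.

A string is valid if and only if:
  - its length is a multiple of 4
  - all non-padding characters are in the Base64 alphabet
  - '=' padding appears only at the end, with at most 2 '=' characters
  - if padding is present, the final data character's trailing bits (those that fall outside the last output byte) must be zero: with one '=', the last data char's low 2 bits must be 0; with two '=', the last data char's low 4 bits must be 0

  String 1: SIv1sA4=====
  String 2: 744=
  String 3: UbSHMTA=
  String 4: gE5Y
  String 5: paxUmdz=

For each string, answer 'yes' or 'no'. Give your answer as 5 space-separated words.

String 1: 'SIv1sA4=====' → invalid (5 pad chars (max 2))
String 2: '744=' → valid
String 3: 'UbSHMTA=' → valid
String 4: 'gE5Y' → valid
String 5: 'paxUmdz=' → invalid (bad trailing bits)

Answer: no yes yes yes no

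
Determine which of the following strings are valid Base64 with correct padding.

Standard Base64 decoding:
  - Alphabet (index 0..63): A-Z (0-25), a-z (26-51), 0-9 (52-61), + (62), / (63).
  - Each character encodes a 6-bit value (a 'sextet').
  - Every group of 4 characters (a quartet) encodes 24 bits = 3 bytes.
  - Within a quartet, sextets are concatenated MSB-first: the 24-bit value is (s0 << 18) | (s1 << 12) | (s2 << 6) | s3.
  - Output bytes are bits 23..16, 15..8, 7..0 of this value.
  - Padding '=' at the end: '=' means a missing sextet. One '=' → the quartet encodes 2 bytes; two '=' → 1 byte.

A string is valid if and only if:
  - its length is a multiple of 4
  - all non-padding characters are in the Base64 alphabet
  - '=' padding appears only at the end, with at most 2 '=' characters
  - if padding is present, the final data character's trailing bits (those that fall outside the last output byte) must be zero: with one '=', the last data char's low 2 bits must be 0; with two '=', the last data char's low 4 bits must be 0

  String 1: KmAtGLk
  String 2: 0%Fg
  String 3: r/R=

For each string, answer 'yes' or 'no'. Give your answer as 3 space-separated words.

Answer: no no no

Derivation:
String 1: 'KmAtGLk' → invalid (len=7 not mult of 4)
String 2: '0%Fg' → invalid (bad char(s): ['%'])
String 3: 'r/R=' → invalid (bad trailing bits)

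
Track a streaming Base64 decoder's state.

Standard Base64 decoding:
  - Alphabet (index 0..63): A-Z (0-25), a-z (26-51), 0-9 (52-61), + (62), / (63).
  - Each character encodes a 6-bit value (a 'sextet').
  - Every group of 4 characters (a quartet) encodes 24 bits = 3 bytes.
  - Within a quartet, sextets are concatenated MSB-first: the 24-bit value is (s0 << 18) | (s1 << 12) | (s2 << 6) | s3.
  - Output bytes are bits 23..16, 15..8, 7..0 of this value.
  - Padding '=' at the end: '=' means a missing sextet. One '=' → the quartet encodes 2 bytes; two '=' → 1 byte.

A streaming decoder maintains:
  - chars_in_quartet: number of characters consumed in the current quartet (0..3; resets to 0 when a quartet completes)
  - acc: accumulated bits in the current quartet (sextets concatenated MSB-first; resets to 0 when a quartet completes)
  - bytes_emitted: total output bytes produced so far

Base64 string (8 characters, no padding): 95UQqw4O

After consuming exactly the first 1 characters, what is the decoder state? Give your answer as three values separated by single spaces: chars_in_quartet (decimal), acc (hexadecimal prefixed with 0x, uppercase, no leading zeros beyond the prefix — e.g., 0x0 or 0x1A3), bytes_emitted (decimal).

Answer: 1 0x3D 0

Derivation:
After char 0 ('9'=61): chars_in_quartet=1 acc=0x3D bytes_emitted=0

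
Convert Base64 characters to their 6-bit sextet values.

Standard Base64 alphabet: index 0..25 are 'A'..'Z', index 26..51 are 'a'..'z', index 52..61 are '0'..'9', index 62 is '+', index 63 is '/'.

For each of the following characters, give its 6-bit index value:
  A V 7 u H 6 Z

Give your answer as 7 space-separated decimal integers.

Answer: 0 21 59 46 7 58 25

Derivation:
'A': A..Z range, ord('A') − ord('A') = 0
'V': A..Z range, ord('V') − ord('A') = 21
'7': 0..9 range, 52 + ord('7') − ord('0') = 59
'u': a..z range, 26 + ord('u') − ord('a') = 46
'H': A..Z range, ord('H') − ord('A') = 7
'6': 0..9 range, 52 + ord('6') − ord('0') = 58
'Z': A..Z range, ord('Z') − ord('A') = 25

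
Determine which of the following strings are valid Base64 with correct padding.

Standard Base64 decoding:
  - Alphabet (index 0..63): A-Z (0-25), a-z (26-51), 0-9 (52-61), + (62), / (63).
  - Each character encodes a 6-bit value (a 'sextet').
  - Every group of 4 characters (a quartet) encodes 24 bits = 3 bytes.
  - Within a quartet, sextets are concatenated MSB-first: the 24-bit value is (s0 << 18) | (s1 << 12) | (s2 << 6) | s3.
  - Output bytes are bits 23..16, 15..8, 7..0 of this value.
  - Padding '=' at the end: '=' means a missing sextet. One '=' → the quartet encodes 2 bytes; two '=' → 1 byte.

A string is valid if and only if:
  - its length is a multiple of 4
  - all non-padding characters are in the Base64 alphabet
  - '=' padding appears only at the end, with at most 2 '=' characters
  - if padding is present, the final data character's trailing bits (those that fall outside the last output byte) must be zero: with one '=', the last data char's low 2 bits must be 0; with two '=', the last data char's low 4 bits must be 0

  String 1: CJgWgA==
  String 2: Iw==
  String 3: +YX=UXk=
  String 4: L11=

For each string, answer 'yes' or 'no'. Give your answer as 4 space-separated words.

Answer: yes yes no no

Derivation:
String 1: 'CJgWgA==' → valid
String 2: 'Iw==' → valid
String 3: '+YX=UXk=' → invalid (bad char(s): ['=']; '=' in middle)
String 4: 'L11=' → invalid (bad trailing bits)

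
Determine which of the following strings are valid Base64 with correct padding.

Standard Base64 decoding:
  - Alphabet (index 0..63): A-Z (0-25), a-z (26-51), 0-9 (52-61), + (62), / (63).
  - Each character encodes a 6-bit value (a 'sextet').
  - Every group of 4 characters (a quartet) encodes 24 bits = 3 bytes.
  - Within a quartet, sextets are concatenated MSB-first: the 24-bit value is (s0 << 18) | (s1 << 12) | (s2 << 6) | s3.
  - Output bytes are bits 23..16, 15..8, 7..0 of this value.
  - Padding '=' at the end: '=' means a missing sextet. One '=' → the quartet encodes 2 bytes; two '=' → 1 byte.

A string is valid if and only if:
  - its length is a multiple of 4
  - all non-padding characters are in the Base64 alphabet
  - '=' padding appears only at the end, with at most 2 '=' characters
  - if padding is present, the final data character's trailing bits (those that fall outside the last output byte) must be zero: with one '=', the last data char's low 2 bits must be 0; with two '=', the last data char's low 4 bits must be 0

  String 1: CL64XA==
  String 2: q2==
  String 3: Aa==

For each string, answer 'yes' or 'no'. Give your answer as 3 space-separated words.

Answer: yes no no

Derivation:
String 1: 'CL64XA==' → valid
String 2: 'q2==' → invalid (bad trailing bits)
String 3: 'Aa==' → invalid (bad trailing bits)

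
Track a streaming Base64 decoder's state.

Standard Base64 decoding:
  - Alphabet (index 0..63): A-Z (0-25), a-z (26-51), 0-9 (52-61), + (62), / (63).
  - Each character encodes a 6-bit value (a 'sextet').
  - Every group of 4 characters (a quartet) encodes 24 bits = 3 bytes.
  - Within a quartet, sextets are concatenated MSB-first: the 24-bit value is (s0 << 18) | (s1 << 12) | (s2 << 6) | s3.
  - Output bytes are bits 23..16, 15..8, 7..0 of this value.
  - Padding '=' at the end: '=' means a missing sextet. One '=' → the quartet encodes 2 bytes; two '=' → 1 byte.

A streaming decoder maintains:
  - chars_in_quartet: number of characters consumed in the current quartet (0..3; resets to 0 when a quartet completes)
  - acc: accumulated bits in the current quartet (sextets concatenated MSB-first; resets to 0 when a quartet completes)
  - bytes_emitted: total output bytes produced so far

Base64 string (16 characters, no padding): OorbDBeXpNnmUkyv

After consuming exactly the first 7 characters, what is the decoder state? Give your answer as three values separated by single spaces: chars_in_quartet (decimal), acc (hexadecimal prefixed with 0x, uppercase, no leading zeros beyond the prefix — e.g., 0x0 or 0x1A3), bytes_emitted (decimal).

After char 0 ('O'=14): chars_in_quartet=1 acc=0xE bytes_emitted=0
After char 1 ('o'=40): chars_in_quartet=2 acc=0x3A8 bytes_emitted=0
After char 2 ('r'=43): chars_in_quartet=3 acc=0xEA2B bytes_emitted=0
After char 3 ('b'=27): chars_in_quartet=4 acc=0x3A8ADB -> emit 3A 8A DB, reset; bytes_emitted=3
After char 4 ('D'=3): chars_in_quartet=1 acc=0x3 bytes_emitted=3
After char 5 ('B'=1): chars_in_quartet=2 acc=0xC1 bytes_emitted=3
After char 6 ('e'=30): chars_in_quartet=3 acc=0x305E bytes_emitted=3

Answer: 3 0x305E 3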